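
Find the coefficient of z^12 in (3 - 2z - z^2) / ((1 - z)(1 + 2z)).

10240

The denominator gives the recurrence a_n = −a_(n−1) + 2a_(n−2) for n ≥ 3; the numerator fixes a_0 = 3, a_1 = -5, a_2 = 10.
Iterating: 3, -5, 10, -20, 40, -80, 160, -320, 640, -1280, 2560, -5120, 10240, so a_12 = 10240.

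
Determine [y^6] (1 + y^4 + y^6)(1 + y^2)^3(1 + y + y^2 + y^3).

(1 + y^4 + y^6) has coefficients 1,0,0,0,1,0,1 for degrees 0…6.
(1 + y^2)^3 has coefficients 1,0,3,0,3,0,1 for degrees 0…6.
Finally multiplying by (1 + y + y^2 + y^3), the product of all factors after the first has coefficients 1,1,4,4,6,6,4 for degrees 0…6.
[y^6] = 1·4 + 1·4 + 1·1 = 9.

9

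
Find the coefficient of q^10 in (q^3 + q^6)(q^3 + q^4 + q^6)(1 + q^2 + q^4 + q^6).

(q^3 + q^6) has coefficients 0,0,0,1,0,0,1 for degrees 0…6.
(q^3 + q^4 + q^6) has coefficients 0,0,0,1,1,0,1,0,0,0,0 for degrees 0…10.
Finally multiplying by (1 + q^2 + q^4 + q^6), the product of all factors after the first has coefficients 0,0,0,1,1,1,2,1,2,1,2 for degrees 0…10.
[q^10] = 1·1 + 1·1 = 2.

2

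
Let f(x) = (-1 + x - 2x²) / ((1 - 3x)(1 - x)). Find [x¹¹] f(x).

The denominator gives the recurrence a_n = 4a_(n−1) − 3a_(n−2) for n ≥ 3; the numerator fixes a_0 = -1, a_1 = -3, a_2 = -11.
Iterating: -1, -3, -11, -35, -107, -323, -971, -2915, -8747, -26243, -78731, -236195, so a_11 = -236195.

-236195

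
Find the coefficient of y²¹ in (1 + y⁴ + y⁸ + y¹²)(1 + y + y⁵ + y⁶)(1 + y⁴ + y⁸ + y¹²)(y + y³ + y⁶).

6

(1 + y⁴ + y⁸ + y¹²) has coefficients 1,0,0,0,1,0,0,0,1,0,0,0,1 for degrees 0…12.
(1 + y + y⁵ + y⁶) has coefficients 1,1,0,0,0,1,1,0,0,0,0,0,0,0,0,0,0,0,0,0,0,0 for degrees 0…21.
Multiplying by (1 + y⁴ + y⁸ + y¹²) gives running coefficients 1,1,0,0,1,2,1,0,1,2,1,0,1,2,1,0,0,1,1,0,0,0 for degrees 0…21.
Finally multiplying by (y + y³ + y⁶), the product of all factors after the first has coefficients 0,1,1,1,1,1,3,3,2,2,3,4,3,2,3,4,3,1,2,3,2,1 for degrees 0…21.
[y²¹] = 1·1 + 1·1 + 1·2 + 1·2 = 6.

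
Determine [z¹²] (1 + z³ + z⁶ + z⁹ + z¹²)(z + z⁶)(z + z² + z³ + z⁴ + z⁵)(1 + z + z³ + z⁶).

(1 + z³ + z⁶ + z⁹ + z¹²) has coefficients 1,0,0,1,0,0,1,0,0,1,0,0,1 for degrees 0…12.
(z + z⁶) has coefficients 0,1,0,0,0,0,1,0,0,0,0,0,0 for degrees 0…12.
Multiplying by (z + z² + z³ + z⁴ + z⁵) gives running coefficients 0,0,1,1,1,1,1,1,1,1,1,1,0 for degrees 0…12.
Finally multiplying by (1 + z + z³ + z⁶), the product of all factors after the first has coefficients 0,0,1,2,2,3,3,3,4,4,4,4,3 for degrees 0…12.
[z¹²] = 1·3 + 1·4 + 1·3 + 1·2 + 1·0 = 12.

12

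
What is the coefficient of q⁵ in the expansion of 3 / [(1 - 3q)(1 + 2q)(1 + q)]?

252

The denominator gives the recurrence a_n = 7a_(n−2) + 6a_(n−3) for n ≥ 3; the numerator fixes a_0 = 3, a_1 = 0, a_2 = 21.
Iterating: 3, 0, 21, 18, 147, 252, so a_5 = 252.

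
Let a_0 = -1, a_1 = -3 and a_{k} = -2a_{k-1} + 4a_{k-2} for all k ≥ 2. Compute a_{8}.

4736

The ordinary generating function has denominator 1 + 2t - 4t^2.
Iterating the recurrence: a_0,…,a_{8} = -1, -3, 2, -16, 40, -144, 448, -1472, 4736.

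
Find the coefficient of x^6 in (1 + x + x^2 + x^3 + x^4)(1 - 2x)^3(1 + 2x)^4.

44

(1 + x + x^2 + x^3 + x^4) has coefficients 1,1,1,1,1 for degrees 0…4.
(1 - 2x)^3 has coefficients 1,-6,12,-8,0,0,0 for degrees 0…6.
Finally multiplying by (1 + 2x)^4, the product of all factors after the first has coefficients 1,2,-12,-24,48,96,-64 for degrees 0…6.
[x^6] = 1·(-64) + 1·96 + 1·48 + 1·(-24) + 1·(-12) = 44.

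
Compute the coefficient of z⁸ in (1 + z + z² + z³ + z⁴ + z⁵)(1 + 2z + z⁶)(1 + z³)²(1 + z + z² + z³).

(1 + z + z² + z³ + z⁴ + z⁵) has coefficients 1,1,1,1,1,1 for degrees 0…5.
(1 + 2z + z⁶) has coefficients 1,2,0,0,0,0,1,0,0 for degrees 0…8.
Multiplying by (1 + z³)² gives running coefficients 1,2,0,2,4,0,2,2,0 for degrees 0…8.
Finally multiplying by (1 + z + z² + z³), the product of all factors after the first has coefficients 1,3,3,5,8,6,8,8,4 for degrees 0…8.
[z⁸] = 1·4 + 1·8 + 1·8 + 1·6 + 1·8 + 1·5 = 39.

39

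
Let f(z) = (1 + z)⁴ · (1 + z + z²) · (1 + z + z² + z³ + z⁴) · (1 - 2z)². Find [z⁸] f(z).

61

(1 + z)⁴ has coefficients 1,4,6,4,1 for degrees 0…4.
(1 + z + z²) has coefficients 1,1,1,0,0,0,0,0,0 for degrees 0…8.
Multiplying by (1 + z + z² + z³ + z⁴) gives running coefficients 1,2,3,3,3,2,1,0,0 for degrees 0…8.
Finally multiplying by (1 - 2z)², the product of all factors after the first has coefficients 1,-2,-1,-1,3,2,5,4,4 for degrees 0…8.
[z⁸] = 1·4 + 4·4 + 6·5 + 4·2 + 1·3 = 61.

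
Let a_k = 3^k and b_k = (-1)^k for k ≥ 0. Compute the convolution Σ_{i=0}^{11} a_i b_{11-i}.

132860

The convolution is the x^11 coefficient of A(x)B(x).
Σ = 1·(-1) + 3·1 + 9·(-1) + 27·1 + 81·(-1) + 243·1 + 729·(-1) + 2187·1 + 6561·(-1) + 19683·1 + 59049·(-1) + 177147·1 = 132860.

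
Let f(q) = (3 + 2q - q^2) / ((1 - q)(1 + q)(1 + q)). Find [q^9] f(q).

-1

The denominator gives the recurrence a_n = −a_(n−1) + a_(n−2) + a_(n−3) for n ≥ 3; the numerator fixes a_0 = 3, a_1 = -1, a_2 = 3.
Iterating: 3, -1, 3, -1, 3, -1, 3, -1, 3, -1, so a_9 = -1.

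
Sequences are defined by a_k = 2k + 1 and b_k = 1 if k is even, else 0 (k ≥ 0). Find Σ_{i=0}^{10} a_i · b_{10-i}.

The convolution is the x^10 coefficient of A(x)B(x).
Σ = 1·1 + 3·0 + 5·1 + 7·0 + 9·1 + 11·0 + 13·1 + 15·0 + 17·1 + 19·0 + 21·1 = 66.

66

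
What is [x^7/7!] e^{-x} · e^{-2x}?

-2187

The EGF product rule gives c_7 = Σ_{k_1+k_2=7} C(7; k_1,k_2) · ∏ g_i(k_i), where e^{-x} gives (-1)^k; e^{-2x} gives (-2)^k.
g_1(k) for k = 0…7: 1, -1, 1, -1, 1, -1, 1, -1.
g_2(k) for k = 0…7: 1, -2, 4, -8, 16, -32, 64, -128.
c_7 = Σ_k C(7,k)·g_1(k)·g_2(7−k) = 1·1·(-128) + 7·(-1)·64 + 21·1·(-32) + 35·(-1)·16 + 35·1·(-8) + 21·(-1)·4 + 7·1·(-2) + 1·(-1)·1 = −128 − 448 − 672 − 560 − 280 − 84 − 14 − 1 = -2187.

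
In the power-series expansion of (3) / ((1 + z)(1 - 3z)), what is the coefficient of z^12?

1195743

Partial fractions give a closed form: a_n = (3/4)·(-1)^n + (9/4)·3^n.
At n = 12: a_12 = 1195743.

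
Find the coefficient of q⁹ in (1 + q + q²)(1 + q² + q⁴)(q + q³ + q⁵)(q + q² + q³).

(1 + q + q²) has coefficients 1,1,1 for degrees 0…2.
(1 + q² + q⁴) has coefficients 1,0,1,0,1,0,0,0,0,0 for degrees 0…9.
Multiplying by (q + q³ + q⁵) gives running coefficients 0,1,0,2,0,3,0,2,0,1 for degrees 0…9.
Finally multiplying by (q + q² + q³), the product of all factors after the first has coefficients 0,0,1,1,3,2,5,3,5,2 for degrees 0…9.
[q⁹] = 1·2 + 1·5 + 1·3 = 10.

10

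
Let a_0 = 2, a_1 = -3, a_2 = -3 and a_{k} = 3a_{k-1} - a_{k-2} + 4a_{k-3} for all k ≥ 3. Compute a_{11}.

The ordinary generating function has denominator 1 - 3x + x^2 - 4x^3.
Iterating the recurrence: a_0,…,a_{11} = 2, -3, -3, 2, -3, -23, -58, -163, -523, -1638, -5043, -15583.

-15583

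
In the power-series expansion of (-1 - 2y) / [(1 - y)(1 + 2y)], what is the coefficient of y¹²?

Partial fractions give a closed form: a_n = (-1)·1^n.
At n = 12: a_12 = -1.

-1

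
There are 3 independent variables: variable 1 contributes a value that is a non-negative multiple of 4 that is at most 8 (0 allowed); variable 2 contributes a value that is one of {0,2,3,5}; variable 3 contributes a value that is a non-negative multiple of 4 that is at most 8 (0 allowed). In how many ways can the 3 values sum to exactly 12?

2

The generating function for the choices is (1 + q⁴ + q⁸)·(1 + q² + q³ + q⁵)·(1 + q⁴ + q⁸); the count is [q¹²].
(1 + q⁴ + q⁸) has coefficients 1,0,0,0,1,0,0,0,1 for degrees 0…8.
(1 + q² + q³ + q⁵) has coefficients 1,0,1,1,0,1,0,0,0,0,0,0,0 for degrees 0…12.
Finally multiplying by (1 + q⁴ + q⁸), the product of all factors after the first has coefficients 1,0,1,1,1,1,1,1,1,1,1,1,0 for degrees 0…12.
[q¹²] = 1·0 + 1·1 + 1·1 = 2.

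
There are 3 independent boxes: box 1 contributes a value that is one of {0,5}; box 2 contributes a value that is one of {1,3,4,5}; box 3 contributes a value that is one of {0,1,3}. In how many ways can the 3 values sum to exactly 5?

The generating function for the choices is (1 + x⁵)·(x + x³ + x⁴ + x⁵)·(1 + x + x³); the count is [x⁵].
(1 + x⁵) has coefficients 1,0,0,0,0,1 for degrees 0…5.
(x + x³ + x⁴ + x⁵) has coefficients 0,1,0,1,1,1 for degrees 0…5.
Finally multiplying by (1 + x + x³), the product of all factors after the first has coefficients 0,1,1,1,3,2 for degrees 0…5.
[x⁵] = 1·2 + 1·0 = 2.

2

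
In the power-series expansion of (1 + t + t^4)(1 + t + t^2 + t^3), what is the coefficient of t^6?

(1 + t + t^4) has coefficients 1,1,0,0,1 for degrees 0…4.
(1 + t + t^2 + t^3) has coefficients 1,1,1,1,0,0,0 for degrees 0…6.
[t^6] = 1·0 + 1·0 + 1·1 = 1.

1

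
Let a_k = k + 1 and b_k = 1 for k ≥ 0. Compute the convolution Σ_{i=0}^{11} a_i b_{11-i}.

78

The convolution is the x^11 coefficient of A(x)B(x).
Σ = 1·1 + 2·1 + 3·1 + 4·1 + 5·1 + 6·1 + 7·1 + 8·1 + 9·1 + 10·1 + 11·1 + 12·1 = 78.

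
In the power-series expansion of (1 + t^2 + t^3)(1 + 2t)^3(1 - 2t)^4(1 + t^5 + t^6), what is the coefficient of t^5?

-83

(1 + t^2 + t^3) has coefficients 1,0,1,1 for degrees 0…3.
(1 + 2t)^3 has coefficients 1,6,12,8,0,0 for degrees 0…5.
Multiplying by (1 - 2t)^4 gives running coefficients 1,-2,-12,24,48,-96 for degrees 0…5.
Finally multiplying by (1 + t^5 + t^6), the product of all factors after the first has coefficients 1,-2,-12,24,48,-95 for degrees 0…5.
[t^5] = 1·(-95) + 1·24 + 1·(-12) = -83.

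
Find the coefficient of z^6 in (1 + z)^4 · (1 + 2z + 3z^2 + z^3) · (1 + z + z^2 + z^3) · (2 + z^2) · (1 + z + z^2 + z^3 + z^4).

(1 + z)^4 has coefficients 1,4,6,4,1 for degrees 0…4.
(1 + 2z + 3z^2 + z^3) has coefficients 1,2,3,1,0,0,0 for degrees 0…6.
Multiplying by (1 + z + z^2 + z^3) gives running coefficients 1,3,6,7,6,4,1 for degrees 0…6.
Multiplying by (2 + z^2) gives running coefficients 2,6,13,17,18,15,8 for degrees 0…6.
Finally multiplying by (1 + z + z^2 + z^3 + z^4), the product of all factors after the first has coefficients 2,8,21,38,56,69,71 for degrees 0…6.
[z^6] = 1·71 + 4·69 + 6·56 + 4·38 + 1·21 = 856.

856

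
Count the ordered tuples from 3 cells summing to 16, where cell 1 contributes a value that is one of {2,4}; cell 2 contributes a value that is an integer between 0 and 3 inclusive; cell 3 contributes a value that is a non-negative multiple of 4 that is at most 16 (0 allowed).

The generating function for the choices is (t² + t⁴)·(1 + t + t² + t³)·(1 + t⁴ + t⁸ + t¹² + t¹⁶); the count is [t¹⁶].
(t² + t⁴) has coefficients 0,0,1,0,1 for degrees 0…4.
(1 + t + t² + t³) has coefficients 1,1,1,1,0,0,0,0,0,0,0,0,0,0,0,0,0 for degrees 0…16.
Finally multiplying by (1 + t⁴ + t⁸ + t¹² + t¹⁶), the product of all factors after the first has coefficients 1,1,1,1,1,1,1,1,1,1,1,1,1,1,1,1,1 for degrees 0…16.
[t¹⁶] = 1·1 + 1·1 = 2.

2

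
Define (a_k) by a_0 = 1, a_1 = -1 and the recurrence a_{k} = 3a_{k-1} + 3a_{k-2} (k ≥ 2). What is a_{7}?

-513

The ordinary generating function has denominator 1 - 3y - 3y^2.
Iterating the recurrence: a_0,…,a_{7} = 1, -1, 0, -3, -9, -36, -135, -513.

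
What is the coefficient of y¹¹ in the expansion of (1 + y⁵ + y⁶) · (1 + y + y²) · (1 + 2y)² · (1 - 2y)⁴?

-64

(1 + y⁵ + y⁶) has coefficients 1,0,0,0,0,1,1 for degrees 0…6.
(1 + y + y²) has coefficients 1,1,1,0,0,0,0,0,0,0,0,0 for degrees 0…11.
Multiplying by (1 + 2y)² gives running coefficients 1,5,9,8,4,0,0,0,0,0,0,0 for degrees 0…11.
Finally multiplying by (1 - 2y)⁴, the product of all factors after the first has coefficients 1,-3,-7,24,12,-48,-16,0,64,0,0,0 for degrees 0…11.
[y¹¹] = 1·0 + 1·(-16) + 1·(-48) = -64.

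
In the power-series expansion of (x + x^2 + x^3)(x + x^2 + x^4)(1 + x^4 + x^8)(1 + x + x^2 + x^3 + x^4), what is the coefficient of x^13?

(x + x^2 + x^3) has coefficients 0,1,1,1 for degrees 0…3.
(x + x^2 + x^4) has coefficients 0,1,1,0,1,0,0,0,0,0,0,0,0,0 for degrees 0…13.
Multiplying by (1 + x^4 + x^8) gives running coefficients 0,1,1,0,1,1,1,0,1,1,1,0,1,0 for degrees 0…13.
Finally multiplying by (1 + x + x^2 + x^3 + x^4), the product of all factors after the first has coefficients 0,1,2,2,3,4,4,3,4,4,4,3,4,3 for degrees 0…13.
[x^13] = 1·4 + 1·3 + 1·4 = 11.

11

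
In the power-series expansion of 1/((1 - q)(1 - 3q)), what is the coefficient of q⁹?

Partial fractions give a closed form: a_n = (-1/2)·1^n + (3/2)·3^n.
At n = 9: a_9 = 29524.

29524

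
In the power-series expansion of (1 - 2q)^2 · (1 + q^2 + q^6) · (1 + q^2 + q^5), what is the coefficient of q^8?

(1 - 2q)^2 has coefficients 1,-4,4 for degrees 0…2.
(1 + q^2 + q^6) has coefficients 1,0,1,0,0,0,1,0,0 for degrees 0…8.
Finally multiplying by (1 + q^2 + q^5), the product of all factors after the first has coefficients 1,0,2,0,1,1,1,1,1 for degrees 0…8.
[q^8] = 1·1 − 4·1 + 4·1 = 1.

1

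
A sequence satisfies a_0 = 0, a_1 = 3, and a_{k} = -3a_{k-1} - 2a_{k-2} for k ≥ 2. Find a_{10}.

The ordinary generating function has denominator 1 + 3x + 2x^2.
Iterating the recurrence: a_0,…,a_{10} = 0, 3, -9, 21, -45, 93, -189, 381, -765, 1533, -3069.

-3069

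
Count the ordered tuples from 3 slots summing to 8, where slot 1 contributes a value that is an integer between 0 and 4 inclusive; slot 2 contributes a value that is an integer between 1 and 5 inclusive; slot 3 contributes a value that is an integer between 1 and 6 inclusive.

21

The generating function for the choices is (1 + q + q² + q³ + q⁴)·(q + q² + q³ + q⁴ + q⁵)·(q + q² + q³ + q⁴ + q⁵ + q⁶); the count is [q⁸].
(1 + q + q² + q³ + q⁴) has coefficients 1,1,1,1,1 for degrees 0…4.
(q + q² + q³ + q⁴ + q⁵) has coefficients 0,1,1,1,1,1,0,0,0 for degrees 0…8.
Finally multiplying by (q + q² + q³ + q⁴ + q⁵ + q⁶), the product of all factors after the first has coefficients 0,0,1,2,3,4,5,5,4 for degrees 0…8.
[q⁸] = 1·4 + 1·5 + 1·5 + 1·4 + 1·3 = 21.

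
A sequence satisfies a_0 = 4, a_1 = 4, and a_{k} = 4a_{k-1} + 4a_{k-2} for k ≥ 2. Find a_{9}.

The ordinary generating function has denominator 1 - 4t - 4t^2.
Iterating the recurrence: a_0,…,a_{9} = 4, 4, 32, 144, 704, 3392, 16384, 79104, 381952, 1844224.

1844224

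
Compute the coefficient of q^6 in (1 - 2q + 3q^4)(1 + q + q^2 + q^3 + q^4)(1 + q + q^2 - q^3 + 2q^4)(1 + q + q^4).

(1 - 2q + 3q^4) has coefficients 1,-2,0,0,3 for degrees 0…4.
(1 + q + q^2 + q^3 + q^4) has coefficients 1,1,1,1,1,0,0 for degrees 0…6.
Multiplying by (1 + q + q^2 - q^3 + 2q^4) gives running coefficients 1,2,3,2,4,3,2 for degrees 0…6.
Finally multiplying by (1 + q + q^4), the product of all factors after the first has coefficients 1,3,5,5,7,9,8 for degrees 0…6.
[q^6] = 1·8 − 2·9 + 3·5 = 5.

5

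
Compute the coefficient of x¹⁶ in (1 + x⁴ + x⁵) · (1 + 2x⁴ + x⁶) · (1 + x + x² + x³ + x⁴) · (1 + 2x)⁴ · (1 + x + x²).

(1 + x⁴ + x⁵) has coefficients 1,0,0,0,1,1 for degrees 0…5.
(1 + 2x⁴ + x⁶) has coefficients 1,0,0,0,2,0,1,0,0,0,0,0,0,0,0,0,0 for degrees 0…16.
Multiplying by (1 + x + x² + x³ + x⁴) gives running coefficients 1,1,1,1,3,2,3,3,3,1,1,0,0,0,0,0,0 for degrees 0…16.
Multiplying by (1 + 2x)⁴ gives running coefficients 1,9,33,65,83,98,139,187,211,225,225,176,104,48,16,0,0 for degrees 0…16.
Finally multiplying by (1 + x + x²), the product of all factors after the first has coefficients 1,10,43,107,181,246,320,424,537,623,661,626,505,328,168,64,16 for degrees 0…16.
[x¹⁶] = 1·16 + 1·505 + 1·626 = 1147.

1147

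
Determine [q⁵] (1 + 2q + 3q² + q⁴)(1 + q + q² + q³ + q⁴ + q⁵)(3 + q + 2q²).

40

(1 + 2q + 3q² + q⁴) has coefficients 1,2,3,0,1 for degrees 0…4.
(1 + q + q² + q³ + q⁴ + q⁵) has coefficients 1,1,1,1,1,1 for degrees 0…5.
Finally multiplying by (3 + q + 2q²), the product of all factors after the first has coefficients 3,4,6,6,6,6 for degrees 0…5.
[q⁵] = 1·6 + 2·6 + 3·6 + 1·4 = 40.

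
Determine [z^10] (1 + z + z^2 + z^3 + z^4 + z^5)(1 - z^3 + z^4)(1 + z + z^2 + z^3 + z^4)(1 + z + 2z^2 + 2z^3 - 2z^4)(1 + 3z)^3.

(1 + z + z^2 + z^3 + z^4 + z^5) has coefficients 1,1,1,1,1,1 for degrees 0…5.
(1 - z^3 + z^4) has coefficients 1,0,0,-1,1,0,0,0,0,0,0 for degrees 0…10.
Multiplying by (1 + z + z^2 + z^3 + z^4) gives running coefficients 1,1,1,0,1,0,0,0,1,0,0 for degrees 0…10.
Multiplying by (1 + z + 2z^2 + 2z^3 - 2z^4) gives running coefficients 1,2,4,5,3,1,0,2,-1,1,2 for degrees 0…10.
Finally multiplying by (1 + 3z)^3, the product of all factors after the first has coefficients 1,11,49,122,210,271,225,110,44,46,38 for degrees 0…10.
[z^10] = 1·38 + 1·46 + 1·44 + 1·110 + 1·225 + 1·271 = 734.

734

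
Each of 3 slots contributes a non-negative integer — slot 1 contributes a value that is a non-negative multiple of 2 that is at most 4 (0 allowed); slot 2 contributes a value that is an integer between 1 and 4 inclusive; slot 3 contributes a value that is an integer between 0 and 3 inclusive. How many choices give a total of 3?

4

The generating function for the choices is (1 + z^2 + z^4)·(z + z^2 + z^3 + z^4)·(1 + z + z^2 + z^3); the count is [z^3].
(1 + z^2 + z^4) has coefficients 1,0,1,0 for degrees 0…3.
(z + z^2 + z^3 + z^4) has coefficients 0,1,1,1 for degrees 0…3.
Finally multiplying by (1 + z + z^2 + z^3), the product of all factors after the first has coefficients 0,1,2,3 for degrees 0…3.
[z^3] = 1·3 + 1·1 = 4.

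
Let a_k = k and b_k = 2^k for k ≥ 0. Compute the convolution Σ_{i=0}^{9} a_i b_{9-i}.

The convolution is the t^9 coefficient of A(t)B(t).
Σ = 0·512 + 1·256 + 2·128 + 3·64 + 4·32 + 5·16 + 6·8 + 7·4 + 8·2 + 9·1 = 1013.

1013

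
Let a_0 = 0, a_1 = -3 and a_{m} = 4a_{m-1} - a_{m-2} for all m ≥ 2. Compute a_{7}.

-8733

The ordinary generating function has denominator 1 - 4y + y^2.
Iterating the recurrence: a_0,…,a_{7} = 0, -3, -12, -45, -168, -627, -2340, -8733.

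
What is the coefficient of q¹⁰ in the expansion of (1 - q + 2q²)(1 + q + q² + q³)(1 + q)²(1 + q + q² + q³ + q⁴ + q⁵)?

(1 - q + 2q²) has coefficients 1,-1,2 for degrees 0…2.
(1 + q + q² + q³) has coefficients 1,1,1,1,0,0,0,0,0,0,0 for degrees 0…10.
Multiplying by (1 + q)² gives running coefficients 1,3,4,4,3,1,0,0,0,0,0 for degrees 0…10.
Finally multiplying by (1 + q + q² + q³ + q⁴ + q⁵), the product of all factors after the first has coefficients 1,4,8,12,15,16,15,12,8,4,1 for degrees 0…10.
[q¹⁰] = 1·1 − 1·4 + 2·8 = 13.

13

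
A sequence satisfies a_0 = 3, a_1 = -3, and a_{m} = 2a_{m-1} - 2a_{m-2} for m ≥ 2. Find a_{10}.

-192

The ordinary generating function has denominator 1 - 2z + 2z^2.
Iterating the recurrence: a_0,…,a_{10} = 3, -3, -12, -18, -12, 12, 48, 72, 48, -48, -192.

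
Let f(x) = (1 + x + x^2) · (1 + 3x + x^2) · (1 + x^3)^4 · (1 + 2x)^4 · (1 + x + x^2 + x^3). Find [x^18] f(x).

(1 + x + x^2) has coefficients 1,1,1 for degrees 0…2.
(1 + 3x + x^2) has coefficients 1,3,1,0,0,0,0,0,0,0,0,0,0,0,0,0,0,0,0 for degrees 0…18.
Multiplying by (1 + x^3)^4 gives running coefficients 1,3,1,4,12,4,6,18,6,4,12,4,1,3,1,0,0,0,0 for degrees 0…18.
Multiplying by (1 + 2x)^4 gives running coefficients 1,11,49,116,180,276,470,610,614,740,860,676,545,555,369,176,136,80,16 for degrees 0…18.
Finally multiplying by (1 + x + x^2 + x^3), the product of all factors after the first has coefficients 1,12,61,177,356,621,1042,1536,1970,2434,2824,2890,2821,2636,2145,1645,1236,761,408 for degrees 0…18.
[x^18] = 1·408 + 1·761 + 1·1236 = 2405.

2405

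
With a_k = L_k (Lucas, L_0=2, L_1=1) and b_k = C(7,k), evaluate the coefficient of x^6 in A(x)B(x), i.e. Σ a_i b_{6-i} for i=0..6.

This is [x^6] in the product of the two ordinary generating functions.
Σ = 2·7 + 1·21 + 3·35 + 4·35 + 7·21 + 11·7 + 18·1 = 522.

522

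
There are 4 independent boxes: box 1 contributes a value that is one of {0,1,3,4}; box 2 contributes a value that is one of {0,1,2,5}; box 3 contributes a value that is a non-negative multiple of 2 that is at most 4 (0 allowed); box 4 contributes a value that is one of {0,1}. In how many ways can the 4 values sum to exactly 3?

7

The generating function for the choices is (1 + z + z³ + z⁴)·(1 + z + z² + z⁵)·(1 + z² + z⁴)·(1 + z); the count is [z³].
(1 + z + z³ + z⁴) has coefficients 1,1,0,1 for degrees 0…3.
(1 + z + z² + z⁵) has coefficients 1,1,1,0 for degrees 0…3.
Multiplying by (1 + z² + z⁴) gives running coefficients 1,1,2,1 for degrees 0…3.
Finally multiplying by (1 + z), the product of all factors after the first has coefficients 1,2,3,3 for degrees 0…3.
[z³] = 1·3 + 1·3 + 1·1 = 7.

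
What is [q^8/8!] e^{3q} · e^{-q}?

The EGF product rule gives c_8 = Σ_{k_1+k_2=8} C(8; k_1,k_2) · ∏ g_i(k_i), where e^{3q} gives (3)^k; e^{-q} gives (-1)^k.
g_1(k) for k = 0…8: 1, 3, 9, 27, 81, 243, 729, 2187, 6561.
g_2(k) for k = 0…8: 1, -1, 1, -1, 1, -1, 1, -1, 1.
c_8 = Σ_k C(8,k)·g_1(k)·g_2(8−k) = 1·1·1 + 8·3·(-1) + 28·9·1 + 56·27·(-1) + 70·81·1 + 56·243·(-1) + 28·729·1 + 8·2187·(-1) + 1·6561·1 = 1 − 24 + 252 − 1512 + 5670 − 13608 + 20412 − 17496 + 6561 = 256.

256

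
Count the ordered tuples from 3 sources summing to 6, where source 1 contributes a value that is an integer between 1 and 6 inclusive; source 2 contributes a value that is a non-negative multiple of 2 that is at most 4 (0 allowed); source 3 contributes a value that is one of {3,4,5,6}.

4

The generating function for the choices is (t + t² + t³ + t⁴ + t⁵ + t⁶)·(1 + t² + t⁴)·(t³ + t⁴ + t⁵ + t⁶); the count is [t⁶].
(t + t² + t³ + t⁴ + t⁵ + t⁶) has coefficients 0,1,1,1,1,1,1 for degrees 0…6.
(1 + t² + t⁴) has coefficients 1,0,1,0,1,0,0 for degrees 0…6.
Finally multiplying by (t³ + t⁴ + t⁵ + t⁶), the product of all factors after the first has coefficients 0,0,0,1,1,2,2 for degrees 0…6.
[t⁶] = 1·2 + 1·1 + 1·1 + 1·0 + 1·0 + 1·0 = 4.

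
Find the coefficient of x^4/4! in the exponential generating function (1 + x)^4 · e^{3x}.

The EGF product rule gives c_4 = Σ_{k_1+k_2=4} C(4; k_1,k_2) · ∏ g_i(k_i), where (1+x)^4 gives the falling factorial (4)_k; e^{3x} gives (3)^k.
g_1(k) for k = 0…4: 1, 4, 12, 24, 24.
g_2(k) for k = 0…4: 1, 3, 9, 27, 81.
c_4 = Σ_k C(4,k)·g_1(k)·g_2(4−k) = 1·1·81 + 4·4·27 + 6·12·9 + 4·24·3 + 1·24·1 = 81 + 432 + 648 + 288 + 24 = 1473.

1473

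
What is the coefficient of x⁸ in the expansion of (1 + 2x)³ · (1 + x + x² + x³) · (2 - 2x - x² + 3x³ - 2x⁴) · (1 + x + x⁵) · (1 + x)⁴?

(1 + 2x)³ has coefficients 1,6,12,8 for degrees 0…3.
(1 + x + x² + x³) has coefficients 1,1,1,1,0,0,0,0,0 for degrees 0…8.
Multiplying by (2 - 2x - x² + 3x³ - 2x⁴) gives running coefficients 2,0,-1,2,-2,0,1,-2,0 for degrees 0…8.
Multiplying by (1 + x + x⁵) gives running coefficients 2,2,-1,1,0,0,1,-2,0 for degrees 0…8.
Finally multiplying by (1 + x)⁴, the product of all factors after the first has coefficients 2,10,19,17,8,4,4,3,-2 for degrees 0…8.
[x⁸] = 1·(-2) + 6·3 + 12·4 + 8·4 = 96.

96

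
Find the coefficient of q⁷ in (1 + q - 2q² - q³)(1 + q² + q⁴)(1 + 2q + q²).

-5

(1 + q - 2q² - q³) has coefficients 1,1,-2,-1 for degrees 0…3.
(1 + q² + q⁴) has coefficients 1,0,1,0,1,0,0,0 for degrees 0…7.
Finally multiplying by (1 + 2q + q²), the product of all factors after the first has coefficients 1,2,2,2,2,2,1,0 for degrees 0…7.
[q⁷] = 1·0 + 1·1 − 2·2 − 1·2 = -5.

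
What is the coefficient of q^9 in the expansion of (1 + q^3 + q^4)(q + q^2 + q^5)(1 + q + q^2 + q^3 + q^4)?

(1 + q^3 + q^4) has coefficients 1,0,0,1,1 for degrees 0…4.
(q + q^2 + q^5) has coefficients 0,1,1,0,0,1,0,0,0,0 for degrees 0…9.
Finally multiplying by (1 + q + q^2 + q^3 + q^4), the product of all factors after the first has coefficients 0,1,2,2,2,3,2,1,1,1 for degrees 0…9.
[q^9] = 1·1 + 1·2 + 1·3 = 6.

6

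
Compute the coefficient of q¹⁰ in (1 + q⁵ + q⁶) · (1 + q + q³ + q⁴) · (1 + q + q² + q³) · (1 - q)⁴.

(1 + q⁵ + q⁶) has coefficients 1,0,0,0,0,1,1 for degrees 0…6.
(1 + q + q³ + q⁴) has coefficients 1,1,0,1,1,0,0,0,0,0,0 for degrees 0…10.
Multiplying by (1 + q + q² + q³) gives running coefficients 1,2,2,3,3,2,2,1,0,0,0 for degrees 0…10.
Finally multiplying by (1 - q)⁴, the product of all factors after the first has coefficients 1,-2,0,3,-4,2,2,-4,3,0,-2 for degrees 0…10.
[q¹⁰] = 1·(-2) + 1·2 + 1·(-4) = -4.

-4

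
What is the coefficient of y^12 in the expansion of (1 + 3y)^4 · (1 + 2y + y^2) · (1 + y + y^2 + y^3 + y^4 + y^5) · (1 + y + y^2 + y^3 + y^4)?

2064

(1 + 3y)^4 has coefficients 1,12,54,108,81 for degrees 0…4.
(1 + 2y + y^2) has coefficients 1,2,1,0,0,0,0,0,0,0,0,0,0 for degrees 0…12.
Multiplying by (1 + y + y^2 + y^3 + y^4 + y^5) gives running coefficients 1,3,4,4,4,4,3,1,0,0,0,0,0 for degrees 0…12.
Finally multiplying by (1 + y + y^2 + y^3 + y^4), the product of all factors after the first has coefficients 1,4,8,12,16,19,19,16,12,8,4,1,0 for degrees 0…12.
[y^12] = 1·0 + 12·1 + 54·4 + 108·8 + 81·12 = 2064.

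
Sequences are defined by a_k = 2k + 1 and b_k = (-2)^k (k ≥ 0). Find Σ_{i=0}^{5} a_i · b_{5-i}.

-3

This is [x^5] in the product of the two ordinary generating functions.
Σ = 1·(-32) + 3·16 + 5·(-8) + 7·4 + 9·(-2) + 11·1 = -3.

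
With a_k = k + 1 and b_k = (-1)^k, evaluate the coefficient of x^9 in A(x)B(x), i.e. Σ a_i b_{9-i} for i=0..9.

This is [x^9] in the product of the two ordinary generating functions.
Σ = 1·(-1) + 2·1 + 3·(-1) + 4·1 + 5·(-1) + 6·1 + 7·(-1) + 8·1 + 9·(-1) + 10·1 = 5.

5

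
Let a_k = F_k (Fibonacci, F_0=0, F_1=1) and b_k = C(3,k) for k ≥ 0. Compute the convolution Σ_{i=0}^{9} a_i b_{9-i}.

Write out a_i and b_{9-i} for i = 0,…,9 and sum the products.
Σ = 0·0 + 1·0 + 1·0 + 2·0 + 3·0 + 5·0 + 8·1 + 13·3 + 21·3 + 34·1 = 144.

144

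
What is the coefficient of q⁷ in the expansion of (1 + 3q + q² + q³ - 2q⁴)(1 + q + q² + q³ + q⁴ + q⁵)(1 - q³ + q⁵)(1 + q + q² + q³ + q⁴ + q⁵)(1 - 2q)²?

12

(1 + 3q + q² + q³ - 2q⁴) has coefficients 1,3,1,1,-2 for degrees 0…4.
(1 + q + q² + q³ + q⁴ + q⁵) has coefficients 1,1,1,1,1,1,0,0 for degrees 0…7.
Multiplying by (1 - q³ + q⁵) gives running coefficients 1,1,1,0,0,1,0,0 for degrees 0…7.
Multiplying by (1 + q + q² + q³ + q⁴ + q⁵) gives running coefficients 1,2,3,3,3,4,3,2 for degrees 0…7.
Finally multiplying by (1 - 2q)², the product of all factors after the first has coefficients 1,-2,-1,-1,3,4,-1,6 for degrees 0…7.
[q⁷] = 1·6 + 3·(-1) + 1·4 + 1·3 − 2·(-1) = 12.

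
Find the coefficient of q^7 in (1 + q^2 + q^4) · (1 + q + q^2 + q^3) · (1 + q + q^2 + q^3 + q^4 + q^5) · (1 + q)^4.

148

(1 + q^2 + q^4) has coefficients 1,0,1,0,1 for degrees 0…4.
(1 + q + q^2 + q^3) has coefficients 1,1,1,1,0,0,0,0 for degrees 0…7.
Multiplying by (1 + q + q^2 + q^3 + q^4 + q^5) gives running coefficients 1,2,3,4,4,4,3,2 for degrees 0…7.
Finally multiplying by (1 + q)^4, the product of all factors after the first has coefficients 1,6,17,32,47,58,62,58 for degrees 0…7.
[q^7] = 1·58 + 1·58 + 1·32 = 148.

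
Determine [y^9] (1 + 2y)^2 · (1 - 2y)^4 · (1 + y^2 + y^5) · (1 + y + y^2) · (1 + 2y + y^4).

(1 + 2y)^2 has coefficients 1,4,4 for degrees 0…2.
(1 - 2y)^4 has coefficients 1,-8,24,-32,16,0,0,0,0,0 for degrees 0…9.
Multiplying by (1 + y^2 + y^5) gives running coefficients 1,-8,25,-40,40,-31,8,24,-32,16 for degrees 0…9.
Multiplying by (1 + y + y^2) gives running coefficients 1,-7,18,-23,25,-31,17,1,0,8 for degrees 0…9.
Finally multiplying by (1 + 2y + y^4), the product of all factors after the first has coefficients 1,-5,4,13,-20,12,-27,12,27,-23 for degrees 0…9.
[y^9] = 1·(-23) + 4·27 + 4·12 = 133.

133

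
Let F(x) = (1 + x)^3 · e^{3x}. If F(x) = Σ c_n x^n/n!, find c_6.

The EGF product rule gives c_6 = Σ_{k_1+k_2=6} C(6; k_1,k_2) · ∏ g_i(k_i), where (1+x)^3 gives the falling factorial (3)_k; e^{3x} gives (3)^k.
g_1(k) for k = 0…6: 1, 3, 6, 6, 0, 0, 0.
g_2(k) for k = 0…6: 1, 3, 9, 27, 81, 243, 729.
c_6 = Σ_k C(6,k)·g_1(k)·g_2(6−k) = 1·1·729 + 6·3·243 + 15·6·81 + 20·6·27 = 729 + 4374 + 7290 + 3240 = 15633.

15633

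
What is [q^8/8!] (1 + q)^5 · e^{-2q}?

4096

The EGF product rule gives c_8 = Σ_{k_1+k_2=8} C(8; k_1,k_2) · ∏ g_i(k_i), where (1+q)^5 gives the falling factorial (5)_k; e^{-2q} gives (-2)^k.
g_1(k) for k = 0…8: 1, 5, 20, 60, 120, 120, 0, 0, 0.
g_2(k) for k = 0…8: 1, -2, 4, -8, 16, -32, 64, -128, 256.
c_8 = Σ_k C(8,k)·g_1(k)·g_2(8−k) = 1·1·256 + 8·5·(-128) + 28·20·64 + 56·60·(-32) + 70·120·16 + 56·120·(-8) = 256 − 5120 + 35840 − 107520 + 134400 − 53760 = 4096.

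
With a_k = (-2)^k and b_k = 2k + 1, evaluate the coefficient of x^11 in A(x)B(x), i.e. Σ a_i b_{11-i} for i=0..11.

-447

The convolution is the t^11 coefficient of A(t)B(t).
Σ = 1·23 − 2·21 + 4·19 − 8·17 + 16·15 − 32·13 + 64·11 − 128·9 + 256·7 − 512·5 + 1024·3 − 2048·1 = -447.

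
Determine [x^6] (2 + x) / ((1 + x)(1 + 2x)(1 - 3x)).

842

The denominator gives the recurrence a_n = 7a_(n−2) + 6a_(n−3) for n ≥ 3; the numerator fixes a_0 = 2, a_1 = 1, a_2 = 14.
Iterating: 2, 1, 14, 19, 104, 217, 842, so a_6 = 842.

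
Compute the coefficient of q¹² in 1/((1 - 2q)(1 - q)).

8191

Partial fractions give a closed form: a_n = (2)·2^n + (-1)·1^n.
At n = 12: a_12 = 8191.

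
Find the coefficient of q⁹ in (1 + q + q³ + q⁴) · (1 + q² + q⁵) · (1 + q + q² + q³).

(1 + q + q³ + q⁴) has coefficients 1,1,0,1,1 for degrees 0…4.
(1 + q² + q⁵) has coefficients 1,0,1,0,0,1,0,0,0,0 for degrees 0…9.
Finally multiplying by (1 + q + q² + q³), the product of all factors after the first has coefficients 1,1,2,2,1,2,1,1,1,0 for degrees 0…9.
[q⁹] = 1·0 + 1·1 + 1·1 + 1·2 = 4.

4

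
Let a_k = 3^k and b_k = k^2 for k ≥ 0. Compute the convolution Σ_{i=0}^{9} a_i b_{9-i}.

The convolution is the t^9 coefficient of A(t)B(t).
Σ = 1·81 + 3·64 + 9·49 + 27·36 + 81·25 + 243·16 + 729·9 + 2187·4 + 6561·1 + 19683·0 = 29469.

29469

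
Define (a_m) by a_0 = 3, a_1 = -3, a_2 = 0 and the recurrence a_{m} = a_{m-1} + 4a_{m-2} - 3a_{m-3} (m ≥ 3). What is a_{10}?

The ordinary generating function has denominator 1 - y - 4y^2 + 3y^3.
Iterating the recurrence: a_0,…,a_{10} = 3, -3, 0, -21, -12, -96, -81, -429, -465, -1938, -2511.

-2511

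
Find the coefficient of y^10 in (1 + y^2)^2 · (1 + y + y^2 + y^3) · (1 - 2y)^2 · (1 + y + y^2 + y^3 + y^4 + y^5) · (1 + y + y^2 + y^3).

(1 + y^2)^2 has coefficients 1,0,2,0,1 for degrees 0…4.
(1 + y + y^2 + y^3) has coefficients 1,1,1,1,0,0,0,0,0,0,0 for degrees 0…10.
Multiplying by (1 - 2y)^2 gives running coefficients 1,-3,1,1,0,4,0,0,0,0,0 for degrees 0…10.
Multiplying by (1 + y + y^2 + y^3 + y^4 + y^5) gives running coefficients 1,-2,-1,0,0,4,3,6,5,4,4 for degrees 0…10.
Finally multiplying by (1 + y + y^2 + y^3), the product of all factors after the first has coefficients 1,-1,-2,-2,-3,3,7,13,18,18,19 for degrees 0…10.
[y^10] = 1·19 + 2·18 + 1·7 = 62.

62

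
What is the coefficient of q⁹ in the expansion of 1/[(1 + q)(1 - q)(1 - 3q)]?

22143

Partial fractions give a closed form: a_n = (1/8)·(-1)^n + (-1/4)·1^n + (9/8)·3^n.
At n = 9: a_9 = 22143.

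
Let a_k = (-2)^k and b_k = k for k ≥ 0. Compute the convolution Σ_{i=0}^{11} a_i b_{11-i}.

459

Write out a_i and b_{11-i} for i = 0,…,11 and sum the products.
Σ = 1·11 − 2·10 + 4·9 − 8·8 + 16·7 − 32·6 + 64·5 − 128·4 + 256·3 − 512·2 + 1024·1 − 2048·0 = 459.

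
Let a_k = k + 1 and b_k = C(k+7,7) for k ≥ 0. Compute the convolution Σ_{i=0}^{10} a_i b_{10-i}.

This is [x^10] in the product of the two ordinary generating functions.
Σ = 1·19448 + 2·11440 + 3·6435 + 4·3432 + 5·1716 + 6·792 + 7·330 + 8·120 + 9·36 + 10·8 + 11·1 = 92378.

92378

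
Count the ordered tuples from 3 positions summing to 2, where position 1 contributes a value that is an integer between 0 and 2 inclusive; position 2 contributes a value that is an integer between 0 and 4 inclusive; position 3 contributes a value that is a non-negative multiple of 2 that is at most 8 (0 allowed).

The generating function for the choices is (1 + q + q^2)·(1 + q + q^2 + q^3 + q^4)·(1 + q^2 + q^4 + q^6 + q^8); the count is [q^2].
(1 + q + q^2) has coefficients 1,1,1 for degrees 0…2.
(1 + q + q^2 + q^3 + q^4) has coefficients 1,1,1 for degrees 0…2.
Finally multiplying by (1 + q^2 + q^4 + q^6 + q^8), the product of all factors after the first has coefficients 1,1,2 for degrees 0…2.
[q^2] = 1·2 + 1·1 + 1·1 = 4.

4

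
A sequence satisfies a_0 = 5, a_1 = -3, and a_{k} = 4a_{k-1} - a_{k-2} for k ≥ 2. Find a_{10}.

-656673

The ordinary generating function has denominator 1 - 4y + y^2.
Iterating the recurrence: a_0,…,a_{10} = 5, -3, -17, -65, -243, -907, -3385, -12633, -47147, -175955, -656673.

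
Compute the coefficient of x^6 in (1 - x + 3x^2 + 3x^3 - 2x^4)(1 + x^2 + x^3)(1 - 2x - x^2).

(1 - x + 3x^2 + 3x^3 - 2x^4) has coefficients 1,-1,3,3,-2 for degrees 0…4.
(1 + x^2 + x^3) has coefficients 1,0,1,1,0,0,0 for degrees 0…6.
Finally multiplying by (1 - 2x - x^2), the product of all factors after the first has coefficients 1,-2,0,-1,-3,-1,0 for degrees 0…6.
[x^6] = 1·0 − 1·(-1) + 3·(-3) + 3·(-1) − 2·0 = -11.

-11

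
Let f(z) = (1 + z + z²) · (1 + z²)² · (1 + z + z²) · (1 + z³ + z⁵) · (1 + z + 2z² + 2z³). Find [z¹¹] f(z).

(1 + z + z²) has coefficients 1,1,1 for degrees 0…2.
(1 + z²)² has coefficients 1,0,2,0,1,0,0,0,0,0,0,0 for degrees 0…11.
Multiplying by (1 + z + z²) gives running coefficients 1,1,3,2,3,1,1,0,0,0,0,0 for degrees 0…11.
Multiplying by (1 + z³ + z⁵) gives running coefficients 1,1,3,3,4,5,4,6,3,4,1,1 for degrees 0…11.
Finally multiplying by (1 + z + 2z² + 2z³), the product of all factors after the first has coefficients 1,2,6,10,15,21,23,28,27,27,23,16 for degrees 0…11.
[z¹¹] = 1·16 + 1·23 + 1·27 = 66.

66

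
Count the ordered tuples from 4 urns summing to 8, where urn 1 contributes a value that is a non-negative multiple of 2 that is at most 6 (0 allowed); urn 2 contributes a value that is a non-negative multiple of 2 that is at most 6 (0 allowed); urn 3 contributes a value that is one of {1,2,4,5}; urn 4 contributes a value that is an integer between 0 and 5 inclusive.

The generating function for the choices is (1 + t^2 + t^4 + t^6)·(1 + t^2 + t^4 + t^6)·(t + t^2 + t^4 + t^5)·(1 + t + t^2 + t^3 + t^4 + t^5); the count is [t^8].
(1 + t^2 + t^4 + t^6) has coefficients 1,0,1,0,1,0,1 for degrees 0…6.
(1 + t^2 + t^4 + t^6) has coefficients 1,0,1,0,1,0,1,0,0 for degrees 0…8.
Multiplying by (t + t^2 + t^4 + t^5) gives running coefficients 0,1,1,1,2,2,2,2,2 for degrees 0…8.
Finally multiplying by (1 + t + t^2 + t^3 + t^4 + t^5), the product of all factors after the first has coefficients 0,1,2,3,5,7,9,10,11 for degrees 0…8.
[t^8] = 1·11 + 1·9 + 1·5 + 1·2 = 27.

27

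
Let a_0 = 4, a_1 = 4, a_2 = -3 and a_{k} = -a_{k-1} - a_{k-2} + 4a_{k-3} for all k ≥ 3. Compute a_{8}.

The ordinary generating function has denominator 1 + x + x^2 - 4x^3.
Iterating the recurrence: a_0,…,a_{8} = 4, 4, -3, 15, 4, -31, 87, -40, -171.

-171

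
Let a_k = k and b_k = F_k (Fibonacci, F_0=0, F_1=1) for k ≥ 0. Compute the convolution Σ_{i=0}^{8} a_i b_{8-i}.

79

The convolution is the x^8 coefficient of A(x)B(x).
Σ = 0·21 + 1·13 + 2·8 + 3·5 + 4·3 + 5·2 + 6·1 + 7·1 + 8·0 = 79.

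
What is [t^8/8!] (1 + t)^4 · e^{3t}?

The EGF product rule gives c_8 = Σ_{k_1+k_2=8} C(8; k_1,k_2) · ∏ g_i(k_i), where (1+t)^4 gives the falling factorial (4)_k; e^{3t} gives (3)^k.
g_1(k) for k = 0…8: 1, 4, 12, 24, 24, 0, 0, 0, 0.
g_2(k) for k = 0…8: 1, 3, 9, 27, 81, 243, 729, 2187, 6561.
c_8 = Σ_k C(8,k)·g_1(k)·g_2(8−k) = 1·1·6561 + 8·4·2187 + 28·12·729 + 56·24·243 + 70·24·81 = 6561 + 69984 + 244944 + 326592 + 136080 = 784161.

784161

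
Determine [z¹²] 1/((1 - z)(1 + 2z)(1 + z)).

Partial fractions give a closed form: a_n = (1/6)·1^n + (4/3)·(-2)^n + (-1/2)·(-1)^n.
At n = 12: a_12 = 5461.

5461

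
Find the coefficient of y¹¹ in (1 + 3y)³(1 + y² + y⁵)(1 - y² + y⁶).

28

(1 + 3y)³ has coefficients 1,9,27,27 for degrees 0…3.
(1 + y² + y⁵) has coefficients 1,0,1,0,0,1,0,0,0,0,0,0 for degrees 0…11.
Finally multiplying by (1 - y² + y⁶), the product of all factors after the first has coefficients 1,0,0,0,-1,1,1,-1,1,0,0,1 for degrees 0…11.
[y¹¹] = 1·1 + 9·0 + 27·0 + 27·1 = 28.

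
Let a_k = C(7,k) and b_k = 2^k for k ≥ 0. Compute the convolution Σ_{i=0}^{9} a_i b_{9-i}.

8748

This is [x^9] in the product of the two ordinary generating functions.
Σ = 1·512 + 7·256 + 21·128 + 35·64 + 35·32 + 21·16 + 7·8 + 1·4 + 0·2 + 0·1 = 8748.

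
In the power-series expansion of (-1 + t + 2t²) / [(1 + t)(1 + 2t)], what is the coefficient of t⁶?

-128

The denominator gives the recurrence a_n = −3a_(n−1) − 2a_(n−2) for n ≥ 3; the numerator fixes a_0 = -1, a_1 = 4, a_2 = -8.
Iterating: -1, 4, -8, 16, -32, 64, -128, so a_6 = -128.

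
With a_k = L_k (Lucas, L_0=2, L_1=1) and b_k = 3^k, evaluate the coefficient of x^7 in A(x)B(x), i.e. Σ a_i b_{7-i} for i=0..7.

6527

The convolution is the t^7 coefficient of A(t)B(t).
Σ = 2·2187 + 1·729 + 3·243 + 4·81 + 7·27 + 11·9 + 18·3 + 29·1 = 6527.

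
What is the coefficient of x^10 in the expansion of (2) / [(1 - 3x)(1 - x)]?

Partial fractions give a closed form: a_n = (3)·3^n + (-1)·1^n.
At n = 10: a_10 = 177146.

177146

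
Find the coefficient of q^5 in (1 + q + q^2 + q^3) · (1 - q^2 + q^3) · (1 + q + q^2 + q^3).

(1 + q + q^2 + q^3) has coefficients 1,1,1,1 for degrees 0…3.
(1 - q^2 + q^3) has coefficients 1,0,-1,1,0,0 for degrees 0…5.
Finally multiplying by (1 + q + q^2 + q^3), the product of all factors after the first has coefficients 1,1,0,1,0,0 for degrees 0…5.
[q^5] = 1·0 + 1·0 + 1·1 + 1·0 = 1.

1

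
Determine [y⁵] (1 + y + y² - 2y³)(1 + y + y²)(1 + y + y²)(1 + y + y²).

4

(1 + y + y² - 2y³) has coefficients 1,1,1,-2 for degrees 0…3.
(1 + y + y²) has coefficients 1,1,1,0,0,0 for degrees 0…5.
Multiplying by (1 + y + y²) gives running coefficients 1,2,3,2,1,0 for degrees 0…5.
Finally multiplying by (1 + y + y²), the product of all factors after the first has coefficients 1,3,6,7,6,3 for degrees 0…5.
[y⁵] = 1·3 + 1·6 + 1·7 − 2·6 = 4.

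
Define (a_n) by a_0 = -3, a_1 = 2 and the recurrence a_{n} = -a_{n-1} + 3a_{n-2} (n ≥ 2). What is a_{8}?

-1307

The ordinary generating function has denominator 1 + t - 3t^2.
Iterating the recurrence: a_0,…,a_{8} = -3, 2, -11, 17, -50, 101, -251, 554, -1307.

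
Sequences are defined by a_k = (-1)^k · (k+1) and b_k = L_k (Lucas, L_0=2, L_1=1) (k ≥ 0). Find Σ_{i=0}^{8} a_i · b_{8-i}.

41

The convolution is the x^8 coefficient of A(x)B(x).
Σ = 1·47 − 2·29 + 3·18 − 4·11 + 5·7 − 6·4 + 7·3 − 8·1 + 9·2 = 41.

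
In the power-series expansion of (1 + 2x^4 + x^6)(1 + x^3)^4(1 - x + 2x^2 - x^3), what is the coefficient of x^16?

(1 + 2x^4 + x^6) has coefficients 1,0,0,0,2,0,1 for degrees 0…6.
(1 + x^3)^4 has coefficients 1,0,0,4,0,0,6,0,0,4,0,0,1,0,0,0,0 for degrees 0…16.
Finally multiplying by (1 - x + 2x^2 - x^3), the product of all factors after the first has coefficients 1,-1,2,3,-4,8,2,-6,12,-2,-4,8,-3,-1,2,-1,0 for degrees 0…16.
[x^16] = 1·0 + 2·(-3) + 1·(-4) = -10.

-10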